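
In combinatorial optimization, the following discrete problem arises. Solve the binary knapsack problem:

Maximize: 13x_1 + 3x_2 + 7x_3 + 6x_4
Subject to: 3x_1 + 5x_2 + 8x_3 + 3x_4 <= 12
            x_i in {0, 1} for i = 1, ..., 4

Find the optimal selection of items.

Items: item 1 (v=13, w=3), item 2 (v=3, w=5), item 3 (v=7, w=8), item 4 (v=6, w=3)
Capacity: 12
Checking all 16 subsets (w = total weight, v = total value):
  {}: w = 0, v = 0
  {1}: w = 3, v = 13
  {2}: w = 5, v = 3
  {3}: w = 8, v = 7
  {4}: w = 3, v = 6
  {1, 2}: w = 8, v = 16
  {1, 3}: w = 11, v = 20
  {1, 4}: w = 6, v = 19
  {2, 3}: w = 13 > 12, infeasible
  {2, 4}: w = 8, v = 9
  {3, 4}: w = 11, v = 13
  {1, 2, 3}: w = 16 > 12, infeasible
  {1, 2, 4}: w = 11, v = 22
  {1, 3, 4}: w = 14 > 12, infeasible
  {2, 3, 4}: w = 16 > 12, infeasible
  {1, 2, 3, 4}: w = 19 > 12, infeasible
Best feasible subset: items [1, 2, 4]
Total weight: 11 <= 12, total value: 22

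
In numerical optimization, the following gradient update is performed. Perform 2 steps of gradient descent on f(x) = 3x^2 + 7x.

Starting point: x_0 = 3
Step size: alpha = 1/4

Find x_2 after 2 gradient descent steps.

f(x) = 3x^2 + 7x, f'(x) = 6x + (7)
Step 1: f'(3) = 25, x_1 = 3 - 1/4 * 25 = -13/4
Step 2: f'(-13/4) = -25/2, x_2 = -13/4 - 1/4 * -25/2 = -1/8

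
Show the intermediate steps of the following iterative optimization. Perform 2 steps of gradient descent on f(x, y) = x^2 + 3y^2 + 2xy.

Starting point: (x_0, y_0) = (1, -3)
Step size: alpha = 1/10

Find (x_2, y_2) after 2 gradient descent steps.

f(x,y) = x^2 + 3y^2 + 2xy
grad_x = 2x + 2y, grad_y = 6y + 2x
Step 1: grad = (-4, -16), (7/5, -7/5)
Step 2: grad = (0, -28/5), (7/5, -21/25)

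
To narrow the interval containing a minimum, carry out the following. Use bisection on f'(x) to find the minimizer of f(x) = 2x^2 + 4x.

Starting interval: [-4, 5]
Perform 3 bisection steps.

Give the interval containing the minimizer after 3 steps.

Finding critical point of f(x) = 2x^2 + 4x using bisection on f'(x) = 4x + 4.
f'(x) = 0 when x = -1.
Starting interval: [-4, 5]
Step 1: mid = 1/2, f'(mid) = 6, new interval = [-4, 1/2]
Step 2: mid = -7/4, f'(mid) = -3, new interval = [-7/4, 1/2]
Step 3: mid = -5/8, f'(mid) = 3/2, new interval = [-7/4, -5/8]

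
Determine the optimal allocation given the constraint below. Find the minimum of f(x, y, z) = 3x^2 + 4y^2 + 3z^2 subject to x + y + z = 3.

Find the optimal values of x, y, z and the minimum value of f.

Using Lagrange multipliers on f = 3x^2 + 4y^2 + 3z^2 with constraint x + y + z = 3:
Conditions: 2*3*x = lambda, 2*4*y = lambda, 2*3*z = lambda
So x = lambda/6, y = lambda/8, z = lambda/6
Substituting into constraint: lambda * (11/24) = 3
lambda = 72/11
x = 12/11, y = 9/11, z = 12/11
Minimum value = 108/11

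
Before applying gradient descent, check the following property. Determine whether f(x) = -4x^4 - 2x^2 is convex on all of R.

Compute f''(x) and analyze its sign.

f(x) = -4x^4 - 2x^2
f'(x) = -16x^3 + -4x
f''(x) = -48x^2 + -4
f''(x) = -48x^2 + -4 <= -4 < 0 for all x
Therefore, f is concave on R.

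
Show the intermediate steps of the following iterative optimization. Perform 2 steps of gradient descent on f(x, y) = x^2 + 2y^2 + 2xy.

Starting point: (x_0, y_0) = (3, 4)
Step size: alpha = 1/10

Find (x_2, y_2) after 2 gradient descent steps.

f(x,y) = x^2 + 2y^2 + 2xy
grad_x = 2x + 2y, grad_y = 4y + 2x
Step 1: grad = (14, 22), (8/5, 9/5)
Step 2: grad = (34/5, 52/5), (23/25, 19/25)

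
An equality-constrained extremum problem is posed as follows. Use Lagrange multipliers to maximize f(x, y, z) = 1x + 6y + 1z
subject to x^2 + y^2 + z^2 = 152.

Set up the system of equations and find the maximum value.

Lagrange conditions: 1 = 2*lambda*x, 6 = 2*lambda*y, 1 = 2*lambda*z
So x:1 = y:6 = z:1, i.e. x = 1t, y = 6t, z = 1t
Constraint: t^2*(1^2 + 6^2 + 1^2) = 152
  t^2 * 38 = 152  =>  t = sqrt(4)
Maximum = 1*1t + 6*6t + 1*1t = 38*sqrt(4) = 76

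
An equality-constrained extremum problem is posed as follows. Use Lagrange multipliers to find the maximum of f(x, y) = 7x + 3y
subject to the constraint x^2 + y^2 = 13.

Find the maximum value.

Set up Lagrange conditions: grad f = lambda * grad g
  7 = 2*lambda*x
  3 = 2*lambda*y
From these: x/y = 7/3, so x = 7t, y = 3t for some t.
Substitute into constraint: (7t)^2 + (3t)^2 = 13
  t^2 * 58 = 13
  t = sqrt(13/58)
Maximum = 7*x + 3*y = (7^2 + 3^2)*t = 58 * sqrt(13/58) = sqrt(754)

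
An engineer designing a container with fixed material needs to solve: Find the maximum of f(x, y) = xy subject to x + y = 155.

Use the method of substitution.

Substitute y = 155 - x into f(x,y) = xy:
g(x) = x(155 - x) = 155x - x^2
g'(x) = 155 - 2x = 0  =>  x = 155/2
y = 155 - 155/2 = 155/2
Maximum value = (155/2) * (155/2) = 24025/4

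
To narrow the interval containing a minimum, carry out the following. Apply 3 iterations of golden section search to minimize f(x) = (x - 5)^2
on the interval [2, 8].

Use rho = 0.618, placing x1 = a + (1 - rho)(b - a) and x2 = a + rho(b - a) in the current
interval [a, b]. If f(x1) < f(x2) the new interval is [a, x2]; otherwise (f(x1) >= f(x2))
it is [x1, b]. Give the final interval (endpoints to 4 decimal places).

Golden section search for min of f(x) = (x - 5)^2 on [2, 8].
Each step: x1 = a + (1 - rho)(b - a), x2 = a + rho(b - a); if f(x1) < f(x2) keep [a, x2], otherwise keep [x1, b].
Step 1: [2.0000, 8.0000], x1=4.2920 (f=0.5013), x2=5.7080 (f=0.5013); f(x1) = f(x2) (tie, not '<') => keep [4.2920, 8.0000]
Step 2: [4.2920, 8.0000], x1=5.7085 (f=0.5019), x2=6.5835 (f=2.5076); f(x1) < f(x2) => keep [4.2920, 6.5835]
Step 3: [4.2920, 6.5835], x1=5.1674 (f=0.0280), x2=5.7082 (f=0.5015); f(x1) < f(x2) => keep [4.2920, 5.7082]
Final interval: [4.2920, 5.7082]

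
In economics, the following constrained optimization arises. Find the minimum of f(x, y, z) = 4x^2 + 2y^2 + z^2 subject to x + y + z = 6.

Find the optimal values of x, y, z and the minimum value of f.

Using Lagrange multipliers on f = 4x^2 + 2y^2 + z^2 with constraint x + y + z = 6:
Conditions: 2*4*x = lambda, 2*2*y = lambda, 2*1*z = lambda
So x = lambda/8, y = lambda/4, z = lambda/2
Substituting into constraint: lambda * (7/8) = 6
lambda = 48/7
x = 6/7, y = 12/7, z = 24/7
Minimum value = 144/7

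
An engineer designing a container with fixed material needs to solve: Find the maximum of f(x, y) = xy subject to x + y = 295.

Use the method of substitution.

Substitute y = 295 - x into f(x,y) = xy:
g(x) = x(295 - x) = 295x - x^2
g'(x) = 295 - 2x = 0  =>  x = 295/2
y = 295 - 295/2 = 295/2
Maximum value = (295/2) * (295/2) = 87025/4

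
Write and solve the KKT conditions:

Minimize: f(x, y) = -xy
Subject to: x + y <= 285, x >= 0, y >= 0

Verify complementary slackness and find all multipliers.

Problem: min -xy s.t. x + y <= 285 (multiplier lambda), x >= 0 (mu_x), y >= 0 (mu_y)
KKT stationarity: -y + lambda - mu_x = 0, -x + lambda - mu_y = 0, with lambda, mu_x, mu_y >= 0
Complementary slackness: lambda*(x + y - 285) = 0, mu_x*x = 0, mu_y*y = 0
If lambda = 0: y = -mu_x <= 0 and x = -mu_y <= 0 force x = y = 0 with f = 0; but x = y = 285/2 is feasible with f = -81225/4 < 0, so this is not the minimum. Hence lambda > 0 and x + y = 285.
Try x > 0, y > 0 (so mu_x = mu_y = 0): y = lambda, x = lambda => x = y = lambda
x + y = 285 => 2*lambda = 285 => lambda = 285/2
x* = y* = 285/2 > 0, consistent with mu_x = mu_y = 0.
(Any feasible point with x = 0 or y = 0 has f = 0 > -81225/4, so the minimum is not on those boundaries.)
min(-xy) = -81225/4 (i.e. max xy = 81225/4)
Multipliers: lambda = 285/2, mu_x = 0, mu_y = 0
Complementary slackness: lambda*(x + y - 285) = 285/2*(285/2 + 285/2 - 285) = 0, mu_x*x = 0*285/2 = 0, mu_y*y = 0*285/2 = 0. Satisfied.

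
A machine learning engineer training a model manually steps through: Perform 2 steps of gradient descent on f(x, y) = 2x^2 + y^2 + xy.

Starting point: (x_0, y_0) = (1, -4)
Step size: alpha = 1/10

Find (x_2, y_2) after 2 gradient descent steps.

f(x,y) = 2x^2 + y^2 + xy
grad_x = 4x + 1y, grad_y = 2y + 1x
Step 1: grad = (0, -7), (1, -33/10)
Step 2: grad = (7/10, -28/5), (93/100, -137/50)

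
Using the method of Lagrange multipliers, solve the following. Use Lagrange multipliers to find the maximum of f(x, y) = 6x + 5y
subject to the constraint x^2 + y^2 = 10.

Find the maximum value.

Set up Lagrange conditions: grad f = lambda * grad g
  6 = 2*lambda*x
  5 = 2*lambda*y
From these: x/y = 6/5, so x = 6t, y = 5t for some t.
Substitute into constraint: (6t)^2 + (5t)^2 = 10
  t^2 * 61 = 10
  t = sqrt(10/61)
Maximum = 6*x + 5*y = (6^2 + 5^2)*t = 61 * sqrt(10/61) = sqrt(610)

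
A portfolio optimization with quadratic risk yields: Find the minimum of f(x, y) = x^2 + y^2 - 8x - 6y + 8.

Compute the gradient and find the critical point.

f(x,y) = x^2 + y^2 - 8x - 6y + 8
df/dx = 2x + (-8) = 0  =>  x = 4
df/dy = 2y + (-6) = 0  =>  y = 3
f(4, 3) = 1*(4)^2 + 1*(3)^2 + -8*(4) + -6*(3) + 8 = -17
Hessian is diagonal with entries 2, 2 > 0, so this is a minimum.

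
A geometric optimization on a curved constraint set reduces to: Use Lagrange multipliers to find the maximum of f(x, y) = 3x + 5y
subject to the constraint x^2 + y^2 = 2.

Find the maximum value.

Set up Lagrange conditions: grad f = lambda * grad g
  3 = 2*lambda*x
  5 = 2*lambda*y
From these: x/y = 3/5, so x = 3t, y = 5t for some t.
Substitute into constraint: (3t)^2 + (5t)^2 = 2
  t^2 * 34 = 2
  t = sqrt(2/34)
Maximum = 3*x + 5*y = (3^2 + 5^2)*t = 34 * sqrt(2/34) = sqrt(68)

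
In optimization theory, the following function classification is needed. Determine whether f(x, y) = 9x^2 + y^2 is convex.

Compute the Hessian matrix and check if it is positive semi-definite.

f(x,y) = 9x^2 + y^2
Hessian H = [[18, 0], [0, 2]]
trace(H) = 20, det(H) = 36
Eigenvalues: (20 +/- sqrt(256)) / 2 = 18, 2
Since both eigenvalues > 0, f is convex.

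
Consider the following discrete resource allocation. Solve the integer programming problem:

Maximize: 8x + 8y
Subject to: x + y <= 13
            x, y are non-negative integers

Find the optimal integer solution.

Objective: 8x + 8y, constraint: x + y <= 13
Coefficient of x is 8 >= coefficient of y is 8, so allocate the entire budget to x.
Optimal: x = 13, y = 0, value = 104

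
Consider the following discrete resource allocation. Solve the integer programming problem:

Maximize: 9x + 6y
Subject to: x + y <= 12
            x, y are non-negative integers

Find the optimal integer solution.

Objective: 9x + 6y, constraint: x + y <= 12
Coefficient of x is 9 >= coefficient of y is 6, so allocate the entire budget to x.
Optimal: x = 12, y = 0, value = 108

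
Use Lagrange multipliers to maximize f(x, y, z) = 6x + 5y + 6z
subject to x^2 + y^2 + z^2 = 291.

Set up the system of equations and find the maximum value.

Lagrange conditions: 6 = 2*lambda*x, 5 = 2*lambda*y, 6 = 2*lambda*z
So x:6 = y:5 = z:6, i.e. x = 6t, y = 5t, z = 6t
Constraint: t^2*(6^2 + 5^2 + 6^2) = 291
  t^2 * 97 = 291  =>  t = sqrt(3)
Maximum = 6*6t + 5*5t + 6*6t = 97*sqrt(3) = sqrt(28227)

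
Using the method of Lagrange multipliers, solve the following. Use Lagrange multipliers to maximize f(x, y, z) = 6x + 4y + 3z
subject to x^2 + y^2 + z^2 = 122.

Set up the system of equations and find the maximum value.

Lagrange conditions: 6 = 2*lambda*x, 4 = 2*lambda*y, 3 = 2*lambda*z
So x:6 = y:4 = z:3, i.e. x = 6t, y = 4t, z = 3t
Constraint: t^2*(6^2 + 4^2 + 3^2) = 122
  t^2 * 61 = 122  =>  t = sqrt(2)
Maximum = 6*6t + 4*4t + 3*3t = 61*sqrt(2) = sqrt(7442)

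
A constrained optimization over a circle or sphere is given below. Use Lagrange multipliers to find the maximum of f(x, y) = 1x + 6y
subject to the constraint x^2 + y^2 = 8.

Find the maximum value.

Set up Lagrange conditions: grad f = lambda * grad g
  1 = 2*lambda*x
  6 = 2*lambda*y
From these: x/y = 1/6, so x = 1t, y = 6t for some t.
Substitute into constraint: (1t)^2 + (6t)^2 = 8
  t^2 * 37 = 8
  t = sqrt(8/37)
Maximum = 1*x + 6*y = (1^2 + 6^2)*t = 37 * sqrt(8/37) = sqrt(296)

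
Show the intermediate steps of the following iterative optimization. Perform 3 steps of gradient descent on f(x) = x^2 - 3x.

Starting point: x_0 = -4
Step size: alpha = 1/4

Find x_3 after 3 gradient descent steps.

f(x) = x^2 - 3x, f'(x) = 2x + (-3)
Step 1: f'(-4) = -11, x_1 = -4 - 1/4 * -11 = -5/4
Step 2: f'(-5/4) = -11/2, x_2 = -5/4 - 1/4 * -11/2 = 1/8
Step 3: f'(1/8) = -11/4, x_3 = 1/8 - 1/4 * -11/4 = 13/16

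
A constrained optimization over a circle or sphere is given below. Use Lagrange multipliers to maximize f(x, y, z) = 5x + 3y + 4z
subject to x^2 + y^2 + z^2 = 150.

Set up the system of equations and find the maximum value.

Lagrange conditions: 5 = 2*lambda*x, 3 = 2*lambda*y, 4 = 2*lambda*z
So x:5 = y:3 = z:4, i.e. x = 5t, y = 3t, z = 4t
Constraint: t^2*(5^2 + 3^2 + 4^2) = 150
  t^2 * 50 = 150  =>  t = sqrt(3)
Maximum = 5*5t + 3*3t + 4*4t = 50*sqrt(3) = sqrt(7500)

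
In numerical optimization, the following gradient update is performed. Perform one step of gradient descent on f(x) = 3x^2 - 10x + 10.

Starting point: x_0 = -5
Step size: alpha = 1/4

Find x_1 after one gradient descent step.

f(x) = 3x^2 - 10x + 10
f'(x) = 6x - 10
f'(-5) = 6*-5 + (-10) = -40
x_1 = x_0 - alpha * f'(x_0) = -5 - 1/4 * -40 = 5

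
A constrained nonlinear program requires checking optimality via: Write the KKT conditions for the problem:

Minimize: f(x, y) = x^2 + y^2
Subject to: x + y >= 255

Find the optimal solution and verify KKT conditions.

KKT conditions for min x^2 + y^2 s.t. x + y >= 255:
Stationarity: 2x = mu, 2y = mu
So x = y = mu/2.
Complementary slackness: mu*(x + y - 255) = 0
Primal feasibility: x + y >= 255; dual feasibility: mu >= 0
If mu = 0 then x = y = 0, but 0 + 0 < 255 is infeasible, so the constraint is active.
Constraint active: x + y = 2*(mu/2) = 255 => mu = 255
x = y = 255/2, f = 65025/2
Verify: stationarity 2*(255/2) = 255 = mu; primal 255/2 + 255/2 = 255 >= 255; dual mu = 255 >= 0; complementary slackness 255*(255 - 255) = 0. All KKT conditions hold.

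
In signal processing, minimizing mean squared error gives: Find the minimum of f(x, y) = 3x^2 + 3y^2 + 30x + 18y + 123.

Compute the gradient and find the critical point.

f(x,y) = 3x^2 + 3y^2 + 30x + 18y + 123
df/dx = 6x + (30) = 0  =>  x = -5
df/dy = 6y + (18) = 0  =>  y = -3
f(-5, -3) = 3*(-5)^2 + 3*(-3)^2 + 30*(-5) + 18*(-3) + 123 = 21
Hessian is diagonal with entries 6, 6 > 0, so this is a minimum.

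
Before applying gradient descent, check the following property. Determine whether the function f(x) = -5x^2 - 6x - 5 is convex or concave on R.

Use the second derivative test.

f(x) = -5x^2 - 6x - 5
f'(x) = -10x - 6
f''(x) = -10
Since f''(x) = -10 < 0 for all x, f is concave on R.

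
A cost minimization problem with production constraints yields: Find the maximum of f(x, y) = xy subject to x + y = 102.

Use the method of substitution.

Substitute y = 102 - x into f(x,y) = xy:
g(x) = x(102 - x) = 102x - x^2
g'(x) = 102 - 2x = 0  =>  x = 51
y = 102 - 51 = 51
Maximum value = 51 * 51 = 2601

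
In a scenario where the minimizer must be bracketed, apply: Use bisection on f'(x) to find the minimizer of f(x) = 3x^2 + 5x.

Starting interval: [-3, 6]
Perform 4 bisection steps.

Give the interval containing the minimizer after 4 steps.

Finding critical point of f(x) = 3x^2 + 5x using bisection on f'(x) = 6x + 5.
f'(x) = 0 when x = -5/6.
Starting interval: [-3, 6]
Step 1: mid = 3/2, f'(mid) = 14, new interval = [-3, 3/2]
Step 2: mid = -3/4, f'(mid) = 1/2, new interval = [-3, -3/4]
Step 3: mid = -15/8, f'(mid) = -25/4, new interval = [-15/8, -3/4]
Step 4: mid = -21/16, f'(mid) = -23/8, new interval = [-21/16, -3/4]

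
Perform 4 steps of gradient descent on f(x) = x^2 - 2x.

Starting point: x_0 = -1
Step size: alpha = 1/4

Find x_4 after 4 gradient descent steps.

f(x) = x^2 - 2x, f'(x) = 2x + (-2)
Step 1: f'(-1) = -4, x_1 = -1 - 1/4 * -4 = 0
Step 2: f'(0) = -2, x_2 = 0 - 1/4 * -2 = 1/2
Step 3: f'(1/2) = -1, x_3 = 1/2 - 1/4 * -1 = 3/4
Step 4: f'(3/4) = -1/2, x_4 = 3/4 - 1/4 * -1/2 = 7/8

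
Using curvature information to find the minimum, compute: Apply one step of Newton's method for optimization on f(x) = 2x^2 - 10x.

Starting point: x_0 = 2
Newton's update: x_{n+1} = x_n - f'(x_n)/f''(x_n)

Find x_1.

f(x) = 2x^2 - 10x
f'(x) = 4x + (-10), f''(x) = 4
Newton step: x_1 = x_0 - f'(x_0)/f''(x_0)
f'(2) = -2
x_1 = 2 - -2/4 = 5/2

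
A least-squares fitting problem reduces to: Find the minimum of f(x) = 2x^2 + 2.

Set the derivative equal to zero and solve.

f(x) = 2x^2 + 2
f'(x) = 4x + (0) = 0
x = 0/4 = 0
f(0) = 2
Since f''(x) = 4 > 0, this is a minimum.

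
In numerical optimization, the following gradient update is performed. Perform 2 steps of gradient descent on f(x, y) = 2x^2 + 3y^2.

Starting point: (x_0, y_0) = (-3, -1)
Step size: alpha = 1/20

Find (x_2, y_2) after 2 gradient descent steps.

f(x,y) = 2x^2 + 3y^2
grad_x = 4x + 0y, grad_y = 6y + 0x
Step 1: grad = (-12, -6), (-12/5, -7/10)
Step 2: grad = (-48/5, -21/5), (-48/25, -49/100)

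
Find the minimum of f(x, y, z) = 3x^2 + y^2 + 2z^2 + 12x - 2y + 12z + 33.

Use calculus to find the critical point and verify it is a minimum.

f(x,y,z) = 3x^2 + y^2 + 2z^2 + 12x - 2y + 12z + 33
df/dx = 6x + (12) = 0 => x = -2
df/dy = 2y + (-2) = 0 => y = 1
df/dz = 4z + (12) = 0 => z = -3
f(-2,1,-3) = 3*(-2)^2 + 1*(1)^2 + 2*(-3)^2 + 12*(-2) + -2*(1) + 12*(-3) + 33 = 2
Hessian is diagonal with entries 6, 2, 4 > 0, confirmed minimum.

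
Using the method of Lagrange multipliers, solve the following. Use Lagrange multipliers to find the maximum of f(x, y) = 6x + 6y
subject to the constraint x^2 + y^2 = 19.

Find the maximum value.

Set up Lagrange conditions: grad f = lambda * grad g
  6 = 2*lambda*x
  6 = 2*lambda*y
From these: x/y = 6/6, so x = 6t, y = 6t for some t.
Substitute into constraint: (6t)^2 + (6t)^2 = 19
  t^2 * 72 = 19
  t = sqrt(19/72)
Maximum = 6*x + 6*y = (6^2 + 6^2)*t = 72 * sqrt(19/72) = sqrt(1368)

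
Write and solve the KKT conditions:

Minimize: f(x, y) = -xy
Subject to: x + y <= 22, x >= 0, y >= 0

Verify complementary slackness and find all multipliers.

Problem: min -xy s.t. x + y <= 22 (multiplier lambda), x >= 0 (mu_x), y >= 0 (mu_y)
KKT stationarity: -y + lambda - mu_x = 0, -x + lambda - mu_y = 0, with lambda, mu_x, mu_y >= 0
Complementary slackness: lambda*(x + y - 22) = 0, mu_x*x = 0, mu_y*y = 0
If lambda = 0: y = -mu_x <= 0 and x = -mu_y <= 0 force x = y = 0 with f = 0; but x = y = 11 is feasible with f = -121 < 0, so this is not the minimum. Hence lambda > 0 and x + y = 22.
Try x > 0, y > 0 (so mu_x = mu_y = 0): y = lambda, x = lambda => x = y = lambda
x + y = 22 => 2*lambda = 22 => lambda = 11
x* = y* = 11 > 0, consistent with mu_x = mu_y = 0.
(Any feasible point with x = 0 or y = 0 has f = 0 > -121, so the minimum is not on those boundaries.)
min(-xy) = -121 (i.e. max xy = 121)
Multipliers: lambda = 11, mu_x = 0, mu_y = 0
Complementary slackness: lambda*(x + y - 22) = 11*(11 + 11 - 22) = 0, mu_x*x = 0*11 = 0, mu_y*y = 0*11 = 0. Satisfied.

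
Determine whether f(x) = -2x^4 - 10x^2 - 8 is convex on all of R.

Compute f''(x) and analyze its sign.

f(x) = -2x^4 - 10x^2 - 8
f'(x) = -8x^3 + -20x
f''(x) = -24x^2 + -20
f''(x) = -24x^2 + -20 <= -20 < 0 for all x
Therefore, f is concave on R.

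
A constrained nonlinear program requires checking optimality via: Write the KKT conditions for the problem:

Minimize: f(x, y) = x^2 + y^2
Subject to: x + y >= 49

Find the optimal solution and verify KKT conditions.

KKT conditions for min x^2 + y^2 s.t. x + y >= 49:
Stationarity: 2x = mu, 2y = mu
So x = y = mu/2.
Complementary slackness: mu*(x + y - 49) = 0
Primal feasibility: x + y >= 49; dual feasibility: mu >= 0
If mu = 0 then x = y = 0, but 0 + 0 < 49 is infeasible, so the constraint is active.
Constraint active: x + y = 2*(mu/2) = 49 => mu = 49
x = y = 49/2, f = 2401/2
Verify: stationarity 2*(49/2) = 49 = mu; primal 49/2 + 49/2 = 49 >= 49; dual mu = 49 >= 0; complementary slackness 49*(49 - 49) = 0. All KKT conditions hold.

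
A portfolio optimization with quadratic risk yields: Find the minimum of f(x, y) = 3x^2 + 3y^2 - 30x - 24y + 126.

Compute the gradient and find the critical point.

f(x,y) = 3x^2 + 3y^2 - 30x - 24y + 126
df/dx = 6x + (-30) = 0  =>  x = 5
df/dy = 6y + (-24) = 0  =>  y = 4
f(5, 4) = 3*(5)^2 + 3*(4)^2 + -30*(5) + -24*(4) + 126 = 3
Hessian is diagonal with entries 6, 6 > 0, so this is a minimum.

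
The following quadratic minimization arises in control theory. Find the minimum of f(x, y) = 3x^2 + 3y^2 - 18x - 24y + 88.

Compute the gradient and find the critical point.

f(x,y) = 3x^2 + 3y^2 - 18x - 24y + 88
df/dx = 6x + (-18) = 0  =>  x = 3
df/dy = 6y + (-24) = 0  =>  y = 4
f(3, 4) = 3*(3)^2 + 3*(4)^2 + -18*(3) + -24*(4) + 88 = 13
Hessian is diagonal with entries 6, 6 > 0, so this is a minimum.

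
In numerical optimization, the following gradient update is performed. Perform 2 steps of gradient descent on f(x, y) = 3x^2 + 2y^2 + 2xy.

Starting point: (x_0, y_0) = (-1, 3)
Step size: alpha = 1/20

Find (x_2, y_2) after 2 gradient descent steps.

f(x,y) = 3x^2 + 2y^2 + 2xy
grad_x = 6x + 2y, grad_y = 4y + 2x
Step 1: grad = (0, 10), (-1, 5/2)
Step 2: grad = (-1, 8), (-19/20, 21/10)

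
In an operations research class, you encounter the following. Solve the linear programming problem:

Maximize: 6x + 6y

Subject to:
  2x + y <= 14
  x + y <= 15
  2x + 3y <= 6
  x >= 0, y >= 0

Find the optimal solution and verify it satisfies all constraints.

Feasible vertices: (0, 0), (0, 2), (3, 0)
Objective 6x + 6y at each vertex:
  (0, 0): 0
  (0, 2): 12
  (3, 0): 18
Maximum is 18 at (3, 0).
Verify constraints at (x, y) = (3, 0):
  2*3 + 1*0 = 6 <= 14
  1*3 + 1*0 = 3 <= 15
  2*3 + 3*0 = 6 <= 6 (active)
  x = 3 >= 0, y = 0 >= 0. All constraints satisfied.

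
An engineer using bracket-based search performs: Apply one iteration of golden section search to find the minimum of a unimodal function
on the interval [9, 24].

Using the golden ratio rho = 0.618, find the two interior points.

Golden section search on [9, 24].
Golden ratio rho = 0.618 (approx).
Interior points:
  x_1 = 9 + (1-0.618)*15 = 14.7300
  x_2 = 9 + 0.618*15 = 18.2700
Compare f(x_1) and f(x_2) to determine which subinterval to keep.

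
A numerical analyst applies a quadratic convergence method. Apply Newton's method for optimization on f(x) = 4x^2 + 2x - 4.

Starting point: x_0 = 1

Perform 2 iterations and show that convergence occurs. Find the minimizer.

f(x) = 4x^2 + 2x - 4, f'(x) = 8x + (2), f''(x) = 8
Step 1: f'(1) = 10, x_1 = 1 - 10/8 = -1/4
Step 2: f'(-1/4) = 0, x_2 = -1/4 (converged)
Newton's method converges in 1 step for quadratics.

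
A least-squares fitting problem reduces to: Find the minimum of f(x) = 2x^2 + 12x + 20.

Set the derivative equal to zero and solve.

f(x) = 2x^2 + 12x + 20
f'(x) = 4x + (12) = 0
x = -12/4 = -3
f(-3) = 2
Since f''(x) = 4 > 0, this is a minimum.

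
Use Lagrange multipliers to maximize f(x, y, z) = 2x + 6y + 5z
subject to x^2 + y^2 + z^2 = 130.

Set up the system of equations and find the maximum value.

Lagrange conditions: 2 = 2*lambda*x, 6 = 2*lambda*y, 5 = 2*lambda*z
So x:2 = y:6 = z:5, i.e. x = 2t, y = 6t, z = 5t
Constraint: t^2*(2^2 + 6^2 + 5^2) = 130
  t^2 * 65 = 130  =>  t = sqrt(2)
Maximum = 2*2t + 6*6t + 5*5t = 65*sqrt(2) = sqrt(8450)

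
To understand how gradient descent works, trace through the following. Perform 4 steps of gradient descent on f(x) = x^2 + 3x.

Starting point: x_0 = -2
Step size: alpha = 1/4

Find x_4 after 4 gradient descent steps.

f(x) = x^2 + 3x, f'(x) = 2x + (3)
Step 1: f'(-2) = -1, x_1 = -2 - 1/4 * -1 = -7/4
Step 2: f'(-7/4) = -1/2, x_2 = -7/4 - 1/4 * -1/2 = -13/8
Step 3: f'(-13/8) = -1/4, x_3 = -13/8 - 1/4 * -1/4 = -25/16
Step 4: f'(-25/16) = -1/8, x_4 = -25/16 - 1/4 * -1/8 = -49/32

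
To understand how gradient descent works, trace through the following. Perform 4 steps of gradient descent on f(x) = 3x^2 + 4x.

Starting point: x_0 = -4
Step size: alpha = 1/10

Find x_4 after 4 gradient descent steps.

f(x) = 3x^2 + 4x, f'(x) = 6x + (4)
Step 1: f'(-4) = -20, x_1 = -4 - 1/10 * -20 = -2
Step 2: f'(-2) = -8, x_2 = -2 - 1/10 * -8 = -6/5
Step 3: f'(-6/5) = -16/5, x_3 = -6/5 - 1/10 * -16/5 = -22/25
Step 4: f'(-22/25) = -32/25, x_4 = -22/25 - 1/10 * -32/25 = -94/125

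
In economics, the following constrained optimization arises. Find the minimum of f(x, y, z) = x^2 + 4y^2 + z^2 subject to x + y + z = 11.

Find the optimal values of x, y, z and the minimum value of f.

Using Lagrange multipliers on f = x^2 + 4y^2 + z^2 with constraint x + y + z = 11:
Conditions: 2*1*x = lambda, 2*4*y = lambda, 2*1*z = lambda
So x = lambda/2, y = lambda/8, z = lambda/2
Substituting into constraint: lambda * (9/8) = 11
lambda = 88/9
x = 44/9, y = 11/9, z = 44/9
Minimum value = 484/9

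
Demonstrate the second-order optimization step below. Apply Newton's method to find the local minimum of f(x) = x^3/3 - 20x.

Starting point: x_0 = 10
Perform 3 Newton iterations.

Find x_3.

f(x) = x^3/3 - 20x
f'(x) = x^2 - 20, f''(x) = 2x
Newton update: x_{n+1} = x_n - (x_n^2 - 20)/(2*x_n)
Step 1: x_0 = 10, f'=80, f''=20, x_1 = 6
Step 2: x_1 = 6, f'=16, f''=12, x_2 = 14/3
Step 3: x_2 = 14/3, f'=16/9, f''=28/3, x_3 = 94/21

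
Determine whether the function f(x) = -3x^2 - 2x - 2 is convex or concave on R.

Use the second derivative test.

f(x) = -3x^2 - 2x - 2
f'(x) = -6x - 2
f''(x) = -6
Since f''(x) = -6 < 0 for all x, f is concave on R.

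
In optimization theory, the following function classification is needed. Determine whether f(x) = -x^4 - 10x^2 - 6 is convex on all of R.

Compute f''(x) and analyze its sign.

f(x) = -x^4 - 10x^2 - 6
f'(x) = -4x^3 + -20x
f''(x) = -12x^2 + -20
f''(x) = -12x^2 + -20 <= -20 < 0 for all x
Therefore, f is concave on R.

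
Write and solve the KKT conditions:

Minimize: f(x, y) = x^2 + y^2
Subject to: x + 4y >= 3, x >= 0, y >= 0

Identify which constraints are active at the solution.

KKT conditions for min x^2 + y^2 s.t. 1x + 4y >= 3, x >= 0, y >= 0:
Stationarity: 2x = mu*1 + mu_x, 2y = mu*4 + mu_y, with mu, mu_x, mu_y >= 0
Complementary slackness: mu*(x + 4y - 3) = 0, mu_x*x = 0, mu_y*y = 0
(0, 0) is infeasible (1*0 + 4*0 < 3), so if mu = 0 stationarity would force x = mu_x/2 >= 0, y = mu_y/2 >= 0 with mu_x*x = mu_y*y = 0, i.e. x = y = 0: contradiction. Hence mu > 0 and x + 4y = 3 is active.
Try x > 0, y > 0 (so mu_x = mu_y = 0): x = 1*mu/2, y = 4*mu/2
Substitute: 1*(1*mu/2) + 4*(4*mu/2) = 3
  mu*17/2 = 3 => mu = 6/17
x* = 3/17 > 0, y* = 12/17 > 0, consistent with mu_x = mu_y = 0.
f is convex and the constraints are linear, so this KKT point is the global minimum.
f* = 9/17
Active constraints: x + 4y >= 3 (holds with equality, mu = 6/17 > 0); x >= 0 and y >= 0 are inactive (mu_x = mu_y = 0).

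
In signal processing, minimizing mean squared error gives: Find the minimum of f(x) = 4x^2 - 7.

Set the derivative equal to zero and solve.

f(x) = 4x^2 - 7
f'(x) = 8x + (0) = 0
x = 0/8 = 0
f(0) = -7
Since f''(x) = 8 > 0, this is a minimum.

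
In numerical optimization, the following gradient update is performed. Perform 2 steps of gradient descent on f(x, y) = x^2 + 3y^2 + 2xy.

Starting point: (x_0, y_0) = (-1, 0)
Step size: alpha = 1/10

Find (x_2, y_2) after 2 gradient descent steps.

f(x,y) = x^2 + 3y^2 + 2xy
grad_x = 2x + 2y, grad_y = 6y + 2x
Step 1: grad = (-2, -2), (-4/5, 1/5)
Step 2: grad = (-6/5, -2/5), (-17/25, 6/25)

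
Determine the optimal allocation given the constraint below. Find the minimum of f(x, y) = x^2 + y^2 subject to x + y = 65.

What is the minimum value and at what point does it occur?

Substitute y = 65 - x into f(x,y) = x^2 + y^2:
g(x) = x^2 + (65 - x)^2 = 2x^2 - 130x + 4225
g'(x) = 4x - 130 = 0  =>  x = 65/2
y = 65 - 65/2 = 65/2
Minimum value = (65/2)^2 + (65/2)^2 = 4225/2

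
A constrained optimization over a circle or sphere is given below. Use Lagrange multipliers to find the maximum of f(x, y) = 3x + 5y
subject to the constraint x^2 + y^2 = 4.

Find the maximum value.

Set up Lagrange conditions: grad f = lambda * grad g
  3 = 2*lambda*x
  5 = 2*lambda*y
From these: x/y = 3/5, so x = 3t, y = 5t for some t.
Substitute into constraint: (3t)^2 + (5t)^2 = 4
  t^2 * 34 = 4
  t = sqrt(4/34)
Maximum = 3*x + 5*y = (3^2 + 5^2)*t = 34 * sqrt(4/34) = sqrt(136)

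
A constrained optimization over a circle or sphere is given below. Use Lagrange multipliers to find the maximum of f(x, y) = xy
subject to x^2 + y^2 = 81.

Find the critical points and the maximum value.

Lagrange conditions: y = 2*lambda*x and x = 2*lambda*y
If x = 0 then y = 0, violating the constraint, so x, y != 0.
Dividing: y/x = x/y => x^2 = y^2 => y = x or y = -x
Constraint: 2x^2 = 81 => x^2 = 81/2 => x = +/-sqrt(81/2)
Critical points: (sqrt(81/2), sqrt(81/2)), (-sqrt(81/2), -sqrt(81/2)), (sqrt(81/2), -sqrt(81/2)), (-sqrt(81/2), sqrt(81/2))
  y = x:  xy = x^2 = 81/2  at (sqrt(81/2), sqrt(81/2)) and (-sqrt(81/2), -sqrt(81/2))
  y = -x: xy = -x^2 = -81/2 at (sqrt(81/2), -sqrt(81/2)) and (-sqrt(81/2), sqrt(81/2))
Maximum xy = 81/2 at (sqrt(81/2), sqrt(81/2)) and (-sqrt(81/2), -sqrt(81/2))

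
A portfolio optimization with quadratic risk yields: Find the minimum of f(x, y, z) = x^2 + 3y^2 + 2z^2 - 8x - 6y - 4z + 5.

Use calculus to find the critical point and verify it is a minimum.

f(x,y,z) = x^2 + 3y^2 + 2z^2 - 8x - 6y - 4z + 5
df/dx = 2x + (-8) = 0 => x = 4
df/dy = 6y + (-6) = 0 => y = 1
df/dz = 4z + (-4) = 0 => z = 1
f(4,1,1) = 1*(4)^2 + 3*(1)^2 + 2*(1)^2 + -8*(4) + -6*(1) + -4*(1) + 5 = -16
Hessian is diagonal with entries 2, 6, 4 > 0, confirmed minimum.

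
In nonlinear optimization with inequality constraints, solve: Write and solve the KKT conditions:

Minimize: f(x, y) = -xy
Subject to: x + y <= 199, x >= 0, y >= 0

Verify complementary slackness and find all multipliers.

Problem: min -xy s.t. x + y <= 199 (multiplier lambda), x >= 0 (mu_x), y >= 0 (mu_y)
KKT stationarity: -y + lambda - mu_x = 0, -x + lambda - mu_y = 0, with lambda, mu_x, mu_y >= 0
Complementary slackness: lambda*(x + y - 199) = 0, mu_x*x = 0, mu_y*y = 0
If lambda = 0: y = -mu_x <= 0 and x = -mu_y <= 0 force x = y = 0 with f = 0; but x = y = 199/2 is feasible with f = -39601/4 < 0, so this is not the minimum. Hence lambda > 0 and x + y = 199.
Try x > 0, y > 0 (so mu_x = mu_y = 0): y = lambda, x = lambda => x = y = lambda
x + y = 199 => 2*lambda = 199 => lambda = 199/2
x* = y* = 199/2 > 0, consistent with mu_x = mu_y = 0.
(Any feasible point with x = 0 or y = 0 has f = 0 > -39601/4, so the minimum is not on those boundaries.)
min(-xy) = -39601/4 (i.e. max xy = 39601/4)
Multipliers: lambda = 199/2, mu_x = 0, mu_y = 0
Complementary slackness: lambda*(x + y - 199) = 199/2*(199/2 + 199/2 - 199) = 0, mu_x*x = 0*199/2 = 0, mu_y*y = 0*199/2 = 0. Satisfied.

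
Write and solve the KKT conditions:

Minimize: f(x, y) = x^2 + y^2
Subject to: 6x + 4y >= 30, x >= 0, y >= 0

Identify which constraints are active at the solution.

KKT conditions for min x^2 + y^2 s.t. 6x + 4y >= 30, x >= 0, y >= 0:
Stationarity: 2x = mu*6 + mu_x, 2y = mu*4 + mu_y, with mu, mu_x, mu_y >= 0
Complementary slackness: mu*(6x + 4y - 30) = 0, mu_x*x = 0, mu_y*y = 0
(0, 0) is infeasible (6*0 + 4*0 < 30), so if mu = 0 stationarity would force x = mu_x/2 >= 0, y = mu_y/2 >= 0 with mu_x*x = mu_y*y = 0, i.e. x = y = 0: contradiction. Hence mu > 0 and 6x + 4y = 30 is active.
Try x > 0, y > 0 (so mu_x = mu_y = 0): x = 6*mu/2, y = 4*mu/2
Substitute: 6*(6*mu/2) + 4*(4*mu/2) = 30
  mu*52/2 = 30 => mu = 15/13
x* = 45/13 > 0, y* = 30/13 > 0, consistent with mu_x = mu_y = 0.
f is convex and the constraints are linear, so this KKT point is the global minimum.
f* = 225/13
Active constraints: 6x + 4y >= 30 (holds with equality, mu = 15/13 > 0); x >= 0 and y >= 0 are inactive (mu_x = mu_y = 0).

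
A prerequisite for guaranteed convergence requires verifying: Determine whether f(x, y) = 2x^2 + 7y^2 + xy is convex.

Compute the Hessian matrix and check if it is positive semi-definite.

f(x,y) = 2x^2 + 7y^2 + xy
Hessian H = [[4, 1], [1, 14]]
trace(H) = 18, det(H) = 55
Eigenvalues: (18 +/- sqrt(104)) / 2 = 14.1, 3.901
Since both eigenvalues > 0, f is convex.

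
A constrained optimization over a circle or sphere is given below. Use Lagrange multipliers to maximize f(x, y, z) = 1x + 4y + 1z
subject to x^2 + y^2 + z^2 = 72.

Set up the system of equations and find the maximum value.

Lagrange conditions: 1 = 2*lambda*x, 4 = 2*lambda*y, 1 = 2*lambda*z
So x:1 = y:4 = z:1, i.e. x = 1t, y = 4t, z = 1t
Constraint: t^2*(1^2 + 4^2 + 1^2) = 72
  t^2 * 18 = 72  =>  t = sqrt(4)
Maximum = 1*1t + 4*4t + 1*1t = 18*sqrt(4) = 36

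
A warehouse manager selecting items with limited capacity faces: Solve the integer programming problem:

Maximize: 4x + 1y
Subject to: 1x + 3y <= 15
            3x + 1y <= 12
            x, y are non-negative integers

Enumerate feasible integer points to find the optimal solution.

Constraint 1: 1x + 3y <= 15
Constraint 2: 3x + 1y <= 12
Feasible x range (need y >= 0): 0 <= x <= min(15/1, 12/3) => x in {0, ..., 4}.
Enumerate feasible integer points row by row (the coefficient of y is 1 > 0, so for each x the largest feasible y gives the best value):
  x = 0: y <= min((15 - 1*0)/3, (12 - 3*0)/1) => y in {0, ..., 5}; best 4*0 + 1*5 = 5
  x = 1: y <= min((15 - 1*1)/3, (12 - 3*1)/1) => y in {0, ..., 4}; best 4*1 + 1*4 = 8
  x = 2: y <= min((15 - 1*2)/3, (12 - 3*2)/1) => y in {0, ..., 4}; best 4*2 + 1*4 = 12
  x = 3: y <= min((15 - 1*3)/3, (12 - 3*3)/1) => y in {0, ..., 3}; best 4*3 + 1*3 = 15
  x = 4: y <= min((15 - 1*4)/3, (12 - 3*4)/1) => y in {0}; best 4*4 + 1*0 = 16
The maximum 4x + 1y = 16 is achieved at x = 4, y = 0.
Check: 1*4 + 3*0 = 4 <= 15 and 3*4 + 1*0 = 12 <= 12.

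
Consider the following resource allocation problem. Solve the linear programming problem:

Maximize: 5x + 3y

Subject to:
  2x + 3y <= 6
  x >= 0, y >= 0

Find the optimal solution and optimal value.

The feasible region has vertices at [(0, 0), (3, 0), (0, 2)].
Checking objective 5x + 3y at each vertex:
  (0, 0): 5*0 + 3*0 = 0
  (3, 0): 5*3 + 3*0 = 15
  (0, 2): 5*0 + 3*2 = 6
Maximum is 15 at (3, 0).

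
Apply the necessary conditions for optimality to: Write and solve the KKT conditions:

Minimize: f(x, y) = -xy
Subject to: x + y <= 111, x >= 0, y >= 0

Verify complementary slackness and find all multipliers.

Problem: min -xy s.t. x + y <= 111 (multiplier lambda), x >= 0 (mu_x), y >= 0 (mu_y)
KKT stationarity: -y + lambda - mu_x = 0, -x + lambda - mu_y = 0, with lambda, mu_x, mu_y >= 0
Complementary slackness: lambda*(x + y - 111) = 0, mu_x*x = 0, mu_y*y = 0
If lambda = 0: y = -mu_x <= 0 and x = -mu_y <= 0 force x = y = 0 with f = 0; but x = y = 111/2 is feasible with f = -12321/4 < 0, so this is not the minimum. Hence lambda > 0 and x + y = 111.
Try x > 0, y > 0 (so mu_x = mu_y = 0): y = lambda, x = lambda => x = y = lambda
x + y = 111 => 2*lambda = 111 => lambda = 111/2
x* = y* = 111/2 > 0, consistent with mu_x = mu_y = 0.
(Any feasible point with x = 0 or y = 0 has f = 0 > -12321/4, so the minimum is not on those boundaries.)
min(-xy) = -12321/4 (i.e. max xy = 12321/4)
Multipliers: lambda = 111/2, mu_x = 0, mu_y = 0
Complementary slackness: lambda*(x + y - 111) = 111/2*(111/2 + 111/2 - 111) = 0, mu_x*x = 0*111/2 = 0, mu_y*y = 0*111/2 = 0. Satisfied.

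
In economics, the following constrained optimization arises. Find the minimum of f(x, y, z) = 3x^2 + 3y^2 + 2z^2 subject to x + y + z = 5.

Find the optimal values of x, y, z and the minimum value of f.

Using Lagrange multipliers on f = 3x^2 + 3y^2 + 2z^2 with constraint x + y + z = 5:
Conditions: 2*3*x = lambda, 2*3*y = lambda, 2*2*z = lambda
So x = lambda/6, y = lambda/6, z = lambda/4
Substituting into constraint: lambda * (7/12) = 5
lambda = 60/7
x = 10/7, y = 10/7, z = 15/7
Minimum value = 150/7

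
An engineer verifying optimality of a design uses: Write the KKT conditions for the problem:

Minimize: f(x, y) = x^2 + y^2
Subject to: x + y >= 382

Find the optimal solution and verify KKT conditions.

KKT conditions for min x^2 + y^2 s.t. x + y >= 382:
Stationarity: 2x = mu, 2y = mu
So x = y = mu/2.
Complementary slackness: mu*(x + y - 382) = 0
Primal feasibility: x + y >= 382; dual feasibility: mu >= 0
If mu = 0 then x = y = 0, but 0 + 0 < 382 is infeasible, so the constraint is active.
Constraint active: x + y = 2*(mu/2) = 382 => mu = 382
x = y = 191, f = 72962
Verify: stationarity 2*191 = 382 = mu; primal 191 + 191 = 382 >= 382; dual mu = 382 >= 0; complementary slackness 382*(382 - 382) = 0. All KKT conditions hold.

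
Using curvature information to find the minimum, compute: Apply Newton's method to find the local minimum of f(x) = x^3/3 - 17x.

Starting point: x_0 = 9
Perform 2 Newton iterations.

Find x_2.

f(x) = x^3/3 - 17x
f'(x) = x^2 - 17, f''(x) = 2x
Newton update: x_{n+1} = x_n - (x_n^2 - 17)/(2*x_n)
Step 1: x_0 = 9, f'=64, f''=18, x_1 = 49/9
Step 2: x_1 = 49/9, f'=1024/81, f''=98/9, x_2 = 1889/441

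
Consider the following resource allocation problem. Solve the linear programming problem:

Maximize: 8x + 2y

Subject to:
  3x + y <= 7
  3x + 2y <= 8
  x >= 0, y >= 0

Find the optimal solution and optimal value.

Feasible vertices: (0, 0), (0, 4), (2, 1), (7/3, 0)
Objective 8x + 2y at each:
  (0, 0): 0
  (0, 4): 8
  (2, 1): 18
  (7/3, 0): 56/3
Maximum is 56/3 at (7/3, 0).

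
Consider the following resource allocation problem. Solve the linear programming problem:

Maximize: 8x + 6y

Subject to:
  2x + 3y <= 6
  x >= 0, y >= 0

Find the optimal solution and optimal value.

The feasible region has vertices at [(0, 0), (3, 0), (0, 2)].
Checking objective 8x + 6y at each vertex:
  (0, 0): 8*0 + 6*0 = 0
  (3, 0): 8*3 + 6*0 = 24
  (0, 2): 8*0 + 6*2 = 12
Maximum is 24 at (3, 0).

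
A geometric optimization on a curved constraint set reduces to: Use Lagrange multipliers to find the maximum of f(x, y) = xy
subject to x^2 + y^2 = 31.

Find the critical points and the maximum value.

Lagrange conditions: y = 2*lambda*x and x = 2*lambda*y
If x = 0 then y = 0, violating the constraint, so x, y != 0.
Dividing: y/x = x/y => x^2 = y^2 => y = x or y = -x
Constraint: 2x^2 = 31 => x^2 = 31/2 => x = +/-sqrt(31/2)
Critical points: (sqrt(31/2), sqrt(31/2)), (-sqrt(31/2), -sqrt(31/2)), (sqrt(31/2), -sqrt(31/2)), (-sqrt(31/2), sqrt(31/2))
  y = x:  xy = x^2 = 31/2  at (sqrt(31/2), sqrt(31/2)) and (-sqrt(31/2), -sqrt(31/2))
  y = -x: xy = -x^2 = -31/2 at (sqrt(31/2), -sqrt(31/2)) and (-sqrt(31/2), sqrt(31/2))
Maximum xy = 31/2 at (sqrt(31/2), sqrt(31/2)) and (-sqrt(31/2), -sqrt(31/2))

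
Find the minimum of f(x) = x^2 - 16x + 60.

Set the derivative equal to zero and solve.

f(x) = x^2 - 16x + 60
f'(x) = 2x + (-16) = 0
x = 16/2 = 8
f(8) = -4
Since f''(x) = 2 > 0, this is a minimum.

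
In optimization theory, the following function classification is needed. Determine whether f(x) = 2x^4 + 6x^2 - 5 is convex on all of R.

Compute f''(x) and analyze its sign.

f(x) = 2x^4 + 6x^2 - 5
f'(x) = 8x^3 + 12x
f''(x) = 24x^2 + 12
f''(x) = 24x^2 + 12 >= 12 > 0 for all x
Therefore, f is convex on R.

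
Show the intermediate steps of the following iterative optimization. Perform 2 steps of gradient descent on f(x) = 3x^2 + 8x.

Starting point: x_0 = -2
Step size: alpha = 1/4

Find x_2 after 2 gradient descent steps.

f(x) = 3x^2 + 8x, f'(x) = 6x + (8)
Step 1: f'(-2) = -4, x_1 = -2 - 1/4 * -4 = -1
Step 2: f'(-1) = 2, x_2 = -1 - 1/4 * 2 = -3/2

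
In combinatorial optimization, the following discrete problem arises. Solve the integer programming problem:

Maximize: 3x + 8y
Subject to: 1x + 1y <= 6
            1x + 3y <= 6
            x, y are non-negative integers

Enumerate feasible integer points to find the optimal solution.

Constraint 1: 1x + 1y <= 6
Constraint 2: 1x + 3y <= 6
Feasible x range (need y >= 0): 0 <= x <= min(6/1, 6/1) => x in {0, ..., 6}.
Enumerate feasible integer points row by row (the coefficient of y is 8 > 0, so for each x the largest feasible y gives the best value):
  x = 0: y <= min((6 - 1*0)/1, (6 - 1*0)/3) => y in {0, ..., 2}; best 3*0 + 8*2 = 16
  x = 1: y <= min((6 - 1*1)/1, (6 - 1*1)/3) => y in {0, ..., 1}; best 3*1 + 8*1 = 11
  x = 2: y <= min((6 - 1*2)/1, (6 - 1*2)/3) => y in {0, ..., 1}; best 3*2 + 8*1 = 14
  x = 3: y <= min((6 - 1*3)/1, (6 - 1*3)/3) => y in {0, ..., 1}; best 3*3 + 8*1 = 17
  x = 4: y <= min((6 - 1*4)/1, (6 - 1*4)/3) => y in {0}; best 3*4 + 8*0 = 12
  x = 5: y <= min((6 - 1*5)/1, (6 - 1*5)/3) => y in {0}; best 3*5 + 8*0 = 15
  x = 6: y <= min((6 - 1*6)/1, (6 - 1*6)/3) => y in {0}; best 3*6 + 8*0 = 18
The maximum 3x + 8y = 18 is achieved at x = 6, y = 0.
Check: 1*6 + 1*0 = 6 <= 6 and 1*6 + 3*0 = 6 <= 6.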